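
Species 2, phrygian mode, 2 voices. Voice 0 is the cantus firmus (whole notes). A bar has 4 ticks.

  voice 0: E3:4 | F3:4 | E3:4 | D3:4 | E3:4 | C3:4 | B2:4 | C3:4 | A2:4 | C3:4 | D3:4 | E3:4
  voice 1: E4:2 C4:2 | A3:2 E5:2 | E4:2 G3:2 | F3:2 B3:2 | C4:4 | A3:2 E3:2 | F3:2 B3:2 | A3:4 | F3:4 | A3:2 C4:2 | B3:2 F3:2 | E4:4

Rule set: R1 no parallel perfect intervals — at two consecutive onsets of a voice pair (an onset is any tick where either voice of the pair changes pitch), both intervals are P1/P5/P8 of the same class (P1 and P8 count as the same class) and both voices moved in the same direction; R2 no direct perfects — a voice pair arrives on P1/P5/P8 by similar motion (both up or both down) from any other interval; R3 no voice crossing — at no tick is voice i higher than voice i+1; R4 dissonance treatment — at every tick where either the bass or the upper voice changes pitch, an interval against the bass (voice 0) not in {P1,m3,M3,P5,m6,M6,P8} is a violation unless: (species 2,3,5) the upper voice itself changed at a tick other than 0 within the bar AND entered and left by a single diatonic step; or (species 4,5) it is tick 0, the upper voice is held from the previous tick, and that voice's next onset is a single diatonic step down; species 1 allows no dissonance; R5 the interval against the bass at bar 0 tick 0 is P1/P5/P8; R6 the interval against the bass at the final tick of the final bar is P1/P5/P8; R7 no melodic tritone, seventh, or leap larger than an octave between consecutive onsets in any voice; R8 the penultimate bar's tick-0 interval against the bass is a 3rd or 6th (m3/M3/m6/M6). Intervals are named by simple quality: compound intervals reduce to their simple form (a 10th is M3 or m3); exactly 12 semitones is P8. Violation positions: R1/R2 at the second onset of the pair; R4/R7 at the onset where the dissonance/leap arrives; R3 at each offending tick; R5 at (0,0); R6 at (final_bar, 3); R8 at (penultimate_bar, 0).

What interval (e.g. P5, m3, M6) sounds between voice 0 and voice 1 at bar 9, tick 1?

voice 0=C3 voice 1=A3 -> M6

M6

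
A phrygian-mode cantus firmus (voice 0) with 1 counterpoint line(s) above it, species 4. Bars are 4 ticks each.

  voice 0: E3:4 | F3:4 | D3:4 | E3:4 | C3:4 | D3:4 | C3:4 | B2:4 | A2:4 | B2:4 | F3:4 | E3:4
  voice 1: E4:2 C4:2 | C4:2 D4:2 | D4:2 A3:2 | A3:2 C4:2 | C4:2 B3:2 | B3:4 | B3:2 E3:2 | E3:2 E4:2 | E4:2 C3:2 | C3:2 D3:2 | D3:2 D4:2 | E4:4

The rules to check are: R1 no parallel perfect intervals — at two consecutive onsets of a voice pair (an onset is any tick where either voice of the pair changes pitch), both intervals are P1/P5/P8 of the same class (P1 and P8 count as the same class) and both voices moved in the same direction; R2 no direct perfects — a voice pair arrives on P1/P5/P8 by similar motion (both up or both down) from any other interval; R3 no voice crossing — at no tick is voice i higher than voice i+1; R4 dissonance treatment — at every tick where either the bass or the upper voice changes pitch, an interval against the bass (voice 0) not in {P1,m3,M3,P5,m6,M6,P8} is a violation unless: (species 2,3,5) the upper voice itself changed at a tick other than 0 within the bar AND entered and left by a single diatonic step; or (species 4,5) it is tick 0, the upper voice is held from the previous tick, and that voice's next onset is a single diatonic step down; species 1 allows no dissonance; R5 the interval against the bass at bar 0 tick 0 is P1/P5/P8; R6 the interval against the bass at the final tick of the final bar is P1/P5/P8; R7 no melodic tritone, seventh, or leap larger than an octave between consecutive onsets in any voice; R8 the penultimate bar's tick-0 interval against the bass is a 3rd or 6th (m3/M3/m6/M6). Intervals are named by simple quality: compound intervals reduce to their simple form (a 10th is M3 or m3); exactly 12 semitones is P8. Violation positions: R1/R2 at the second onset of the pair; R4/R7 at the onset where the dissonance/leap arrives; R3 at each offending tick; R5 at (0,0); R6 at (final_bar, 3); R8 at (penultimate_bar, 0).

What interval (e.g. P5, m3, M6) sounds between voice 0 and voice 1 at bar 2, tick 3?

P5

voice 0=D3 voice 1=A3 -> P5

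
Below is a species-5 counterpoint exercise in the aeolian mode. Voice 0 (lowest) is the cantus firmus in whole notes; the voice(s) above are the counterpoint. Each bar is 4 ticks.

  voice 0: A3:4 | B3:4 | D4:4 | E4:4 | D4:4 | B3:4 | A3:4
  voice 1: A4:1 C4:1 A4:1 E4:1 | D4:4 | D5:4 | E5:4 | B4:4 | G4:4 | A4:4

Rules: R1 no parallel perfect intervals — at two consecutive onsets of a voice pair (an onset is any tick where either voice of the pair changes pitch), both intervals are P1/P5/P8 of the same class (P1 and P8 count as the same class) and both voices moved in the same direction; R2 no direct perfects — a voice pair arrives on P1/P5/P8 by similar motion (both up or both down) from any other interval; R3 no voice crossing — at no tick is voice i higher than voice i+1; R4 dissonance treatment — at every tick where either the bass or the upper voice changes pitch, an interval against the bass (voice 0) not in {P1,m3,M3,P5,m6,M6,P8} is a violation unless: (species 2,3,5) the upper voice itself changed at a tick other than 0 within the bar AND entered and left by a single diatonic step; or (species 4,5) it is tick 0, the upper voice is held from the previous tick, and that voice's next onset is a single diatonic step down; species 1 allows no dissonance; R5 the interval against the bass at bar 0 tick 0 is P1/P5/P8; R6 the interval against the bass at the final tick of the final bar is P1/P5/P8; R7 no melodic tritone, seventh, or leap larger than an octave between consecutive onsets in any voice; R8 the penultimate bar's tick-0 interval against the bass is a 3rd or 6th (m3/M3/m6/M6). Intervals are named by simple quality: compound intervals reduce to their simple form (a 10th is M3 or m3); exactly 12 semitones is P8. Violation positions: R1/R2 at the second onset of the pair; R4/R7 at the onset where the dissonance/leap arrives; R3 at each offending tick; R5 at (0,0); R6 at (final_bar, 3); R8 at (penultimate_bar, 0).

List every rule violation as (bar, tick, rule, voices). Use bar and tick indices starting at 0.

(2, 0, R2, (0, 1))
(3, 0, R1, (0, 1))

bar 0: v0=A3 v1=A4 downbeat P8
bar 1: v0=B3 v1=D4 downbeat m3
bar 2: v0=D4 v1=D5 downbeat P8
bar 3: v0=E4 v1=E5 downbeat P8
bar 4: v0=D4 v1=B4 downbeat M6
bar 5: v0=B3 v1=G4 downbeat m6
bar 6: v0=A3 v1=A4 downbeat P8
  -> R2 @ bar 2 tick 0 v(0, 1): B3/D4 m3 -> D4/D5 P8 similar
  -> R1 @ bar 3 tick 0 v(0, 1): D4/D5 P8 -> E4/E5 P8 similar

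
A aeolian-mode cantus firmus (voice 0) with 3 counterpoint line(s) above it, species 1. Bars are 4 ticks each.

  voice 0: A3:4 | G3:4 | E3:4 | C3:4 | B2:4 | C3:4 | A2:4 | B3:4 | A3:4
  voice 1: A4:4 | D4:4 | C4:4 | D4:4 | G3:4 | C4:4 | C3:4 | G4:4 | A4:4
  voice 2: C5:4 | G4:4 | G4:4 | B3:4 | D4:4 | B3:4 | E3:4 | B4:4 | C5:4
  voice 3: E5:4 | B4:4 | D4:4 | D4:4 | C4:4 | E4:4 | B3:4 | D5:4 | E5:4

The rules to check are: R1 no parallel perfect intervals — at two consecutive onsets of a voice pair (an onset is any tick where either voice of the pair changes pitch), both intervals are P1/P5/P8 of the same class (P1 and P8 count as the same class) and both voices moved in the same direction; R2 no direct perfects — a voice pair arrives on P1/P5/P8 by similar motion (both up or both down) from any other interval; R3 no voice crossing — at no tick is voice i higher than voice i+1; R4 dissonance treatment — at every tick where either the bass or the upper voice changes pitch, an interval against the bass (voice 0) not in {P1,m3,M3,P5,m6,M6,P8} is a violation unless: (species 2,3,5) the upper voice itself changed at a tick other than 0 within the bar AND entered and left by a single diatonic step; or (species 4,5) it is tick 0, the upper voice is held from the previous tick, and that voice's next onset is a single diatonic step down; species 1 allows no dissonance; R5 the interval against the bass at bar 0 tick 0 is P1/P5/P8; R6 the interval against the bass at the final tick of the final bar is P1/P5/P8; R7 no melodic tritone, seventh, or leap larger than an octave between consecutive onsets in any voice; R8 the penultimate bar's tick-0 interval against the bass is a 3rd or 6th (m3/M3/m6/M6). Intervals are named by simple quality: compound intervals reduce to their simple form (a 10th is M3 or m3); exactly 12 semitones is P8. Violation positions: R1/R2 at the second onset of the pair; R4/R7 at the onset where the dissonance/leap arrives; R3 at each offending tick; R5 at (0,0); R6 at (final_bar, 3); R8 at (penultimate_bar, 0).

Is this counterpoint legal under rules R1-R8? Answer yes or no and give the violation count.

bar 0: v0=A3 v1=A4 v2=C5 v3=E5 (P5)
bar 1: v0=G3 v1=D4 v2=G4 v3=B4 (M3)
bar 2: v0=E3 v1=C4 v2=G4 v3=D4 (m7)
bar 3: v0=C3 v1=D4 v2=B3 v3=D4 (M2)
bar 4: v0=B2 v1=G3 v2=D4 v3=C4 (m2)
bar 5: v0=C3 v1=C4 v2=B3 v3=E4 (M3)
bar 6: v0=A2 v1=C3 v2=E3 v3=B3 (M2)
bar 7: v0=B3 v1=G4 v2=B4 v3=D5 (m3)
bar 8: v0=A3 v1=A4 v2=C5 v3=E5 (P5)
  R5 @ bar0.0: opens on m3
  R2 @ bar1.0: A3/A4 P8 -> G3/D4 P5 similar
  R2 @ bar1.0: A3/C5 m3 -> G3/G4 P8 similar
  R3 @ bar2.0: G4 above D4
  R4 @ bar2.0: E3/D4 m7 untreated
  R3 @ bar2.1: G4 above D4
  R3 @ bar2.2: G4 above D4
  R3 @ bar2.3: G4 above D4
  R3 @ bar3.0: D4 above B3
  R4 @ bar3.0: C3/D4 M2 untreated
  R4 @ bar3.0: C3/B3 M7 untreated
  R4 @ bar3.0: C3/D4 M2 untreated
  R3 @ bar3.1: D4 above B3
  R3 @ bar3.2: D4 above B3
  R3 @ bar3.3: D4 above B3
  R3 @ bar4.0: D4 above C4
  R4 @ bar4.0: B2/C4 m2 untreated
  R3 @ bar4.1: D4 above C4
  R3 @ bar4.2: D4 above C4
  R3 @ bar4.3: D4 above C4
  R2 @ bar5.0: B2/G3 m6 -> C3/C4 P8 similar
  R3 @ bar5.0: C4 above B3
  R4 @ bar5.0: C3/B3 M7 untreated
  R3 @ bar5.1: C4 above B3
  R3 @ bar5.2: C4 above B3
  R3 @ bar5.3: C4 above B3
  R2 @ bar6.0: C3/B3 M7 -> A2/E3 P5 similar
  R2 @ bar6.0: B3/E4 P4 -> E3/B3 P5 similar
  R4 @ bar6.0: A2/B3 M2 untreated
  R2 @ bar7.0: A2/E3 P5 -> B3/B4 P8 similar
  R2 @ bar7.0: C3/B3 M7 -> G4/D5 P5 similar
  R7 @ bar7.0: A2->B3 leap 14st
  R7 @ bar7.0: C3->G4 leap 19st
  R7 @ bar7.0: E3->B4 leap 19st
  R7 @ bar7.0: B3->D5 leap 15st
  R8 @ bar7.0: penult P8 not 3rd/6th
  R1 @ bar8.0: G4/D5 P5 -> A4/E5 P5 similar
  R6 @ bar8.3: closes on m3

No (38 violations)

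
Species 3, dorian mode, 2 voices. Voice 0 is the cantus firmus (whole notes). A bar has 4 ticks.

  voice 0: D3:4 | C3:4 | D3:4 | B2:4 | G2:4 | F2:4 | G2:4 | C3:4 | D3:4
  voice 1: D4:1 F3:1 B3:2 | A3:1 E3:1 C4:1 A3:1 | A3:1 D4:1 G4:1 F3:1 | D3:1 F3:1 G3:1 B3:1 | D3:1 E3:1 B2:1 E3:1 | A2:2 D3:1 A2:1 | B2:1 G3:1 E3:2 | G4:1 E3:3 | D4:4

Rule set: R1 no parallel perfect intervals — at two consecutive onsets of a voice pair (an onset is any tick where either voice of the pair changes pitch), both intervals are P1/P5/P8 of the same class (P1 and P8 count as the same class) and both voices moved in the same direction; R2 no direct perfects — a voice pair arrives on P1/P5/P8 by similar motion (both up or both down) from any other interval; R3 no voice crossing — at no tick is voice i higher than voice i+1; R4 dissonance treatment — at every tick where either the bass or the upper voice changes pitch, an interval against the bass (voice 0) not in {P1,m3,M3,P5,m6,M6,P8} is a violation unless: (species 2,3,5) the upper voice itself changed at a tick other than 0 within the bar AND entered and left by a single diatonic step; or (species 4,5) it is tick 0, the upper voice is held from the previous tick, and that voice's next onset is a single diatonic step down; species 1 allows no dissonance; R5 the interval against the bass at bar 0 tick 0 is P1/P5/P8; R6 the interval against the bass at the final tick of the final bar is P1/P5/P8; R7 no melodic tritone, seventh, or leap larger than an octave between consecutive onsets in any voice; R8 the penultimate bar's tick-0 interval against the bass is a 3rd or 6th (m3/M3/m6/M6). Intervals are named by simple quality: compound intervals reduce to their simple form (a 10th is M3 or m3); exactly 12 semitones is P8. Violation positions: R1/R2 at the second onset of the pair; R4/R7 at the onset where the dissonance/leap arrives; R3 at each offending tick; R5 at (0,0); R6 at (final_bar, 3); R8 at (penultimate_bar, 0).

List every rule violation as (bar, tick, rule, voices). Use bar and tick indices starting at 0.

bar 0: v0=D3 v1=D4 downbeat P8
bar 1: v0=C3 v1=A3 downbeat M6
bar 2: v0=D3 v1=A3 downbeat P5
bar 3: v0=B2 v1=D3 downbeat m3
bar 4: v0=G2 v1=D3 downbeat P5
bar 5: v0=F2 v1=A2 downbeat M3
bar 6: v0=G2 v1=B2 downbeat M3
bar 7: v0=C3 v1=G4 downbeat P5
bar 8: v0=D3 v1=D4 downbeat P8
  -> R7 @ bar 0 tick 2 v(1,): F3->B3 leap 6st
  -> R4 @ bar 2 tick 2 v(0, 1): D3/G4 P4 untreated
  -> R7 @ bar 2 tick 3 v(1,): G4->F3 leap 14st
  -> R4 @ bar 3 tick 1 v(0, 1): B2/F3 TT untreated
  -> R2 @ bar 4 tick 0 v(0, 1): B2/B3 P8 -> G2/D3 P5 similar
  -> R2 @ bar 7 tick 0 v(0, 1): G2/E3 M6 -> C3/G4 P5 similar
  -> R7 @ bar 7 tick 0 v(1,): E3->G4 leap 15st
  -> R8 @ bar 7 tick 0 v(0, 1): penult P5 not 3rd/6th
  -> R7 @ bar 7 tick 1 v(1,): G4->E3 leap 15st
  -> R2 @ bar 8 tick 0 v(0, 1): C3/E3 M3 -> D3/D4 P8 similar
  -> R7 @ bar 8 tick 0 v(1,): E3->D4 leap 10st

(0, 2, R7, (1,))
(2, 2, R4, (0, 1))
(2, 3, R7, (1,))
(3, 1, R4, (0, 1))
(4, 0, R2, (0, 1))
(7, 0, R2, (0, 1))
(7, 0, R7, (1,))
(7, 0, R8, (0, 1))
(7, 1, R7, (1,))
(8, 0, R2, (0, 1))
(8, 0, R7, (1,))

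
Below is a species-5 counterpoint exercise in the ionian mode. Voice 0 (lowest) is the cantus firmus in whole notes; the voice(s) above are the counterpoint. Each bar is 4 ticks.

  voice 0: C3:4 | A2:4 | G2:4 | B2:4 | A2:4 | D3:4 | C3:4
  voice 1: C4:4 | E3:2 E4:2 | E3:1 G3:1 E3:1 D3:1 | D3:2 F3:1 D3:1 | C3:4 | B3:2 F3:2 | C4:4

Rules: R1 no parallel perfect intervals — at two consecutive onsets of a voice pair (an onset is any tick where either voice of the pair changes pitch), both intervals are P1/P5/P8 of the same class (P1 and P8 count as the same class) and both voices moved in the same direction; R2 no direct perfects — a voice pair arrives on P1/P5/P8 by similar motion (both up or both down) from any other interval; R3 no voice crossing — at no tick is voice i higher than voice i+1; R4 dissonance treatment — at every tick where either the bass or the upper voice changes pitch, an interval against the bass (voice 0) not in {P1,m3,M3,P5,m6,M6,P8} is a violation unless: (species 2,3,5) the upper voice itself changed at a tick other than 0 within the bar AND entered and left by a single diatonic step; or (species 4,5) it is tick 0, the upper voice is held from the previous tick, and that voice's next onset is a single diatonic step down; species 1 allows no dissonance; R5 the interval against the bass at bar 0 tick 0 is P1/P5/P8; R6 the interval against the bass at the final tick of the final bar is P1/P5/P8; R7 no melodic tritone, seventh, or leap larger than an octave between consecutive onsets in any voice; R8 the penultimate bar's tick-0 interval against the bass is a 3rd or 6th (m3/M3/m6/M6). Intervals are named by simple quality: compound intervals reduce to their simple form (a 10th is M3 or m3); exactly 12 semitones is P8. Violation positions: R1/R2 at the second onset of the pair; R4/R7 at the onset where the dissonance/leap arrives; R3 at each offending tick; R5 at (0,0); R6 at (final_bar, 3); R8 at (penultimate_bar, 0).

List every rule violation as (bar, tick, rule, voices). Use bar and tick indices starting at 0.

bar 0: v0=C3 v1=C4 downbeat P8
bar 1: v0=A2 v1=E3 downbeat P5
bar 2: v0=G2 v1=E3 downbeat M6
bar 3: v0=B2 v1=D3 downbeat m3
bar 4: v0=A2 v1=C3 downbeat m3
bar 5: v0=D3 v1=B3 downbeat M6
bar 6: v0=C3 v1=C4 downbeat P8
  -> R2 @ bar 1 tick 0 v(0, 1): C3/C4 P8 -> A2/E3 P5 similar
  -> R4 @ bar 3 tick 2 v(0, 1): B2/F3 TT untreated
  -> R7 @ bar 5 tick 0 v(1,): C3->B3 leap 11st
  -> R7 @ bar 5 tick 2 v(1,): B3->F3 leap 6st

(1, 0, R2, (0, 1))
(3, 2, R4, (0, 1))
(5, 0, R7, (1,))
(5, 2, R7, (1,))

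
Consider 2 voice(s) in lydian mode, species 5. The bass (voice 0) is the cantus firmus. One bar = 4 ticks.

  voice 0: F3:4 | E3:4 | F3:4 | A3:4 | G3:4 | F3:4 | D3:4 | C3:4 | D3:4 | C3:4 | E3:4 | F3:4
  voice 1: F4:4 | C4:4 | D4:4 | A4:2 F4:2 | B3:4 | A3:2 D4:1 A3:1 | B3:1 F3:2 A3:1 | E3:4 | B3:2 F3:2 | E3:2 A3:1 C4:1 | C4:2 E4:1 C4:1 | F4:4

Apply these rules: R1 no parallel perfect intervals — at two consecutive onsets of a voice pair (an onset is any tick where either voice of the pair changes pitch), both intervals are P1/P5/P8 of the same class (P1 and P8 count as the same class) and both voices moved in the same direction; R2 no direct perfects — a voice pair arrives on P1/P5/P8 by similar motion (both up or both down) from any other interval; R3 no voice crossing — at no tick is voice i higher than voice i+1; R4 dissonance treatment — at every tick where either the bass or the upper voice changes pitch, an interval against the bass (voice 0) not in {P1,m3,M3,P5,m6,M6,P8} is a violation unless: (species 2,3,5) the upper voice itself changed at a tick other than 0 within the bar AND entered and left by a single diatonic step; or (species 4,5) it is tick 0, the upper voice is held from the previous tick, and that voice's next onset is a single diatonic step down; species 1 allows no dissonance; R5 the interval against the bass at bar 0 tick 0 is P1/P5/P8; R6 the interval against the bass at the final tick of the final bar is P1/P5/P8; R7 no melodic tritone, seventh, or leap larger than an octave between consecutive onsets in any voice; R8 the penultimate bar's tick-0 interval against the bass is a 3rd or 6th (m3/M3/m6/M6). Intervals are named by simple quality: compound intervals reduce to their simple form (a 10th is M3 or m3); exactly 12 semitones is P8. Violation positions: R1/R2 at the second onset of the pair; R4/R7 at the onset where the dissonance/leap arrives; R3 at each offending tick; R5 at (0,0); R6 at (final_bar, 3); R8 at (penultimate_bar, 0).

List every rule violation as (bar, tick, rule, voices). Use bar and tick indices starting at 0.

(3, 0, R2, (0, 1))
(4, 0, R7, (1,))
(6, 1, R7, (1,))
(8, 2, R7, (1,))
(11, 0, R2, (0, 1))

bar 0: v0=F3 v1=F4 downbeat P8
bar 1: v0=E3 v1=C4 downbeat m6
bar 2: v0=F3 v1=D4 downbeat M6
bar 3: v0=A3 v1=A4 downbeat P8
bar 4: v0=G3 v1=B3 downbeat M3
bar 5: v0=F3 v1=A3 downbeat M3
bar 6: v0=D3 v1=B3 downbeat M6
bar 7: v0=C3 v1=E3 downbeat M3
bar 8: v0=D3 v1=B3 downbeat M6
bar 9: v0=C3 v1=E3 downbeat M3
bar 10: v0=E3 v1=C4 downbeat m6
bar 11: v0=F3 v1=F4 downbeat P8
  -> R2 @ bar 3 tick 0 v(0, 1): F3/D4 M6 -> A3/A4 P8 similar
  -> R7 @ bar 4 tick 0 v(1,): F4->B3 leap 6st
  -> R7 @ bar 6 tick 1 v(1,): B3->F3 leap 6st
  -> R7 @ bar 8 tick 2 v(1,): B3->F3 leap 6st
  -> R2 @ bar 11 tick 0 v(0, 1): E3/C4 m6 -> F3/F4 P8 similar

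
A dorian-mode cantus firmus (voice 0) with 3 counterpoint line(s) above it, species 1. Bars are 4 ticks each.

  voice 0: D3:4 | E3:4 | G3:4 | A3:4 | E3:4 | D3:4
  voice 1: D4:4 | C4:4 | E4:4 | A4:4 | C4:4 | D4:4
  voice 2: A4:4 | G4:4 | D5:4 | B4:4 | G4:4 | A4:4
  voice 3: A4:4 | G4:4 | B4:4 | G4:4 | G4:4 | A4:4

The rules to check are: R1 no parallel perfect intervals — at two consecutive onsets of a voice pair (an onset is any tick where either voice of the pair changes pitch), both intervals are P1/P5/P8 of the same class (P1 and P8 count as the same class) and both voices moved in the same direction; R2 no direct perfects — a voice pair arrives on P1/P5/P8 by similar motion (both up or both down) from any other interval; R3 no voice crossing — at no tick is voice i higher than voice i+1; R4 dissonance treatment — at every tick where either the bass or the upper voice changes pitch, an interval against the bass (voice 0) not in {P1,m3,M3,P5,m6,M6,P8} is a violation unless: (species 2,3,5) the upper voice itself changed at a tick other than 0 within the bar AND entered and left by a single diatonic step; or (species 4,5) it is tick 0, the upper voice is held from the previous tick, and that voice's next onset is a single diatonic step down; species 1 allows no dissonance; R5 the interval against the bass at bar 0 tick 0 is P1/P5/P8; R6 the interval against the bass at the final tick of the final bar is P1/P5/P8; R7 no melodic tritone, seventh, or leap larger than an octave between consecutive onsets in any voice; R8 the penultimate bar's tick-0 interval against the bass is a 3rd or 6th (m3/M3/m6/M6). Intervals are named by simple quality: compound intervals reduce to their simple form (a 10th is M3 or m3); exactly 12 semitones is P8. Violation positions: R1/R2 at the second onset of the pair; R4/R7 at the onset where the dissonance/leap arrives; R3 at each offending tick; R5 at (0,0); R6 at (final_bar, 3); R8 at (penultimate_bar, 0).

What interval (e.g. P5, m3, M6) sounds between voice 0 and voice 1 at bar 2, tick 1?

voice 0=G3 voice 1=E4 -> M6

M6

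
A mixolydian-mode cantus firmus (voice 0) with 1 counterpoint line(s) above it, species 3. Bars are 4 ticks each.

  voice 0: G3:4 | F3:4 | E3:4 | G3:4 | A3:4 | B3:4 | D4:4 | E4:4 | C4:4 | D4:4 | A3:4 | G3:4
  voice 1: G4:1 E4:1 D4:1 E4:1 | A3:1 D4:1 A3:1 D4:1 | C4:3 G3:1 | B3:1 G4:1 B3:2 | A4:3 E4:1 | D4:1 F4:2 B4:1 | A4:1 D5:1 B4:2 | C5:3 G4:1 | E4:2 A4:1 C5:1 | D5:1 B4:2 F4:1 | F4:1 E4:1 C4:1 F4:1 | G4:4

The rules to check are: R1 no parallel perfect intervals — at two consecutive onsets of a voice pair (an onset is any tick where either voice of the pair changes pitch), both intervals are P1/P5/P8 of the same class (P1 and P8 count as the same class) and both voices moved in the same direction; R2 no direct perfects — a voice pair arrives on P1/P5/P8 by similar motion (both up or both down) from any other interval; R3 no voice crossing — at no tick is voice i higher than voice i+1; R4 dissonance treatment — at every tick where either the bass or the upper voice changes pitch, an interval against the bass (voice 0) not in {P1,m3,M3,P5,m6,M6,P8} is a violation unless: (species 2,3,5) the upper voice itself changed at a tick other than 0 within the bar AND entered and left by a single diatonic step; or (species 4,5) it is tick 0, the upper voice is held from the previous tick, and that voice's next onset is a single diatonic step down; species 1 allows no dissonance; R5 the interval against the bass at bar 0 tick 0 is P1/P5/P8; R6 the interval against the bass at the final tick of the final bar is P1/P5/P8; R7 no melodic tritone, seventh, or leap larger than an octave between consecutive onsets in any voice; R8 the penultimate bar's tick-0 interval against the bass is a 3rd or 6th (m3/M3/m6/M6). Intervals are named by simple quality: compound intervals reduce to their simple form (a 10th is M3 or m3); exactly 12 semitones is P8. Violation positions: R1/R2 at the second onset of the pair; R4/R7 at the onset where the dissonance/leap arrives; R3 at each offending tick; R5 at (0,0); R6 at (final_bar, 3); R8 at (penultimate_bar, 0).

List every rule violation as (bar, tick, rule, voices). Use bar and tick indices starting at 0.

(4, 0, R2, (0, 1))
(4, 0, R7, (1,))
(5, 1, R4, (0, 1))
(5, 3, R7, (1,))
(9, 0, R1, (0, 1))
(9, 3, R7, (1,))

bar 0: v0=G3 v1=G4 downbeat P8
bar 1: v0=F3 v1=A3 downbeat M3
bar 2: v0=E3 v1=C4 downbeat m6
bar 3: v0=G3 v1=B3 downbeat M3
bar 4: v0=A3 v1=A4 downbeat P8
bar 5: v0=B3 v1=D4 downbeat m3
bar 6: v0=D4 v1=A4 downbeat P5
bar 7: v0=E4 v1=C5 downbeat m6
bar 8: v0=C4 v1=E4 downbeat M3
bar 9: v0=D4 v1=D5 downbeat P8
bar 10: v0=A3 v1=F4 downbeat m6
bar 11: v0=G3 v1=G4 downbeat P8
  -> R2 @ bar 4 tick 0 v(0, 1): G3/B3 M3 -> A3/A4 P8 similar
  -> R7 @ bar 4 tick 0 v(1,): B3->A4 leap 10st
  -> R4 @ bar 5 tick 1 v(0, 1): B3/F4 TT untreated
  -> R7 @ bar 5 tick 3 v(1,): F4->B4 leap 6st
  -> R1 @ bar 9 tick 0 v(0, 1): C4/C5 P8 -> D4/D5 P8 similar
  -> R7 @ bar 9 tick 3 v(1,): B4->F4 leap 6st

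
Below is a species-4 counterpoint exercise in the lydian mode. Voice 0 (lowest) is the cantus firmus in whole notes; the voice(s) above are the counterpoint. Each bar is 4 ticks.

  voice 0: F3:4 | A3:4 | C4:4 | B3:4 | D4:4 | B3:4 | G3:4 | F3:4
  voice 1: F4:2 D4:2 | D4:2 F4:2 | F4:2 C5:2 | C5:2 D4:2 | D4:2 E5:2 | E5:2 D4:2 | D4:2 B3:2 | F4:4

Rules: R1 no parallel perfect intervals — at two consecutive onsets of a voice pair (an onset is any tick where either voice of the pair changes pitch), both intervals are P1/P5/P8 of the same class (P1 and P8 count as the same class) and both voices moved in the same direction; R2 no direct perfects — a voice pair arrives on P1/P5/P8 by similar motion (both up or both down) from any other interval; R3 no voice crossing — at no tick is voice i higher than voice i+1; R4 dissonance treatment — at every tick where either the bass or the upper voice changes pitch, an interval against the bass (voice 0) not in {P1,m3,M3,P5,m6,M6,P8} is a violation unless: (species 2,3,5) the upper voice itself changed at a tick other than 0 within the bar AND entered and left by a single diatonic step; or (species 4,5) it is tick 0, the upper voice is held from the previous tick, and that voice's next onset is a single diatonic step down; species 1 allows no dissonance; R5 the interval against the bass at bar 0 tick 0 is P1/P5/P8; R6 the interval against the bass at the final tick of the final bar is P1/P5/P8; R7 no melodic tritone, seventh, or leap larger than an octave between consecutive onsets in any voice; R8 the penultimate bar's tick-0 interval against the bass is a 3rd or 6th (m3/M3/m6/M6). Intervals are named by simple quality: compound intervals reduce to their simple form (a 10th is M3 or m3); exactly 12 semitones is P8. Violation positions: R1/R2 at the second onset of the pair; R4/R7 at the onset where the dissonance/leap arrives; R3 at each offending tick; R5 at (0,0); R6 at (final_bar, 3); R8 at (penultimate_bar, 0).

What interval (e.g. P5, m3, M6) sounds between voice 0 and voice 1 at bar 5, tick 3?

voice 0=B3 voice 1=D4 -> m3

m3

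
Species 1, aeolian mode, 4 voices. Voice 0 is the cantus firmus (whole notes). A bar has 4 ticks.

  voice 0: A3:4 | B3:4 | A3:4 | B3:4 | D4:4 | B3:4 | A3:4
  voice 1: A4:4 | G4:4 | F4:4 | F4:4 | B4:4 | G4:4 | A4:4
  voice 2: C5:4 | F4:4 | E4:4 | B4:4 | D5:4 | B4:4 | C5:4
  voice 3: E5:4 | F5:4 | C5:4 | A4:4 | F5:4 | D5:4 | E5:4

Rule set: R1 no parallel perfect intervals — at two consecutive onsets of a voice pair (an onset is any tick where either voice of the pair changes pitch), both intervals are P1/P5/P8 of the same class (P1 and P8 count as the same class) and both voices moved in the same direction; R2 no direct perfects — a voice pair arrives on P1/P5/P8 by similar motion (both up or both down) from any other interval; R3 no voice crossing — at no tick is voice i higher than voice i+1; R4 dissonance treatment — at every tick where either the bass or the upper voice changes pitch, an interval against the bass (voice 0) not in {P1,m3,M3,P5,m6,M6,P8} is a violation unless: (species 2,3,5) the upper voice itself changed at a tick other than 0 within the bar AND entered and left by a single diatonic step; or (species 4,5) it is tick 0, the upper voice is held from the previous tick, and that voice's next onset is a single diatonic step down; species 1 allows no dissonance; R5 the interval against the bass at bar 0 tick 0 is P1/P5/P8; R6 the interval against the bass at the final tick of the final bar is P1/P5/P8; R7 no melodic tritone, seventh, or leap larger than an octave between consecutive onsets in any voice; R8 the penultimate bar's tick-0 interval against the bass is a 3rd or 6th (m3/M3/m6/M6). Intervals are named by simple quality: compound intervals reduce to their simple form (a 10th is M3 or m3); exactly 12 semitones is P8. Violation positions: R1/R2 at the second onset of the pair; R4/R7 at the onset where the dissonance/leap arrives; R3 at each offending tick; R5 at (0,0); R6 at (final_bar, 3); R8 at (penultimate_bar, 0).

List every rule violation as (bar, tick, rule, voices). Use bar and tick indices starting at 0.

bar 0: v0=A3 v1=A4 v2=C5 v3=E5 downbeat P5
bar 1: v0=B3 v1=G4 v2=F4 v3=F5 downbeat TT
bar 2: v0=A3 v1=F4 v2=E4 v3=C5 downbeat m3
bar 3: v0=B3 v1=F4 v2=B4 v3=A4 downbeat m7
bar 4: v0=D4 v1=B4 v2=D5 v3=F5 downbeat m3
bar 5: v0=B3 v1=G4 v2=B4 v3=D5 downbeat m3
bar 6: v0=A3 v1=A4 v2=C5 v3=E5 downbeat P5
  -> R5 @ bar 0 tick 0 v(0, 2): opens on m3
  -> R3 @ bar 1 tick 0 v(1, 2): G4 above F4
  -> R4 @ bar 1 tick 0 v(0, 2): B3/F4 TT untreated
  -> R4 @ bar 1 tick 0 v(0, 3): B3/F5 TT untreated
  -> R3 @ bar 1 tick 1 v(1, 2): G4 above F4
  -> R3 @ bar 1 tick 2 v(1, 2): G4 above F4
  -> R3 @ bar 1 tick 3 v(1, 2): G4 above F4
  -> R2 @ bar 2 tick 0 v(0, 2): B3/F4 TT -> A3/E4 P5 similar
  -> R2 @ bar 2 tick 0 v(1, 3): G4/F5 m7 -> F4/C5 P5 similar
  -> R3 @ bar 2 tick 0 v(1, 2): F4 above E4
  -> R3 @ bar 2 tick 1 v(1, 2): F4 above E4
  -> R3 @ bar 2 tick 2 v(1, 2): F4 above E4
  -> R3 @ bar 2 tick 3 v(1, 2): F4 above E4
  -> R2 @ bar 3 tick 0 v(0, 2): A3/E4 P5 -> B3/B4 P8 similar
  -> R3 @ bar 3 tick 0 v(2, 3): B4 above A4
  -> R4 @ bar 3 tick 0 v(0, 1): B3/F4 TT untreated
  -> R4 @ bar 3 tick 0 v(0, 3): B3/A4 m7 untreated
  -> R3 @ bar 3 tick 1 v(2, 3): B4 above A4
  -> R3 @ bar 3 tick 2 v(2, 3): B4 above A4
  -> R3 @ bar 3 tick 3 v(2, 3): B4 above A4
  -> R1 @ bar 4 tick 0 v(0, 2): B3/B4 P8 -> D4/D5 P8 similar
  -> R7 @ bar 4 tick 0 v(1,): F4->B4 leap 6st
  -> R1 @ bar 5 tick 0 v(0, 2): D4/D5 P8 -> B3/B4 P8 similar
  -> R2 @ bar 5 tick 0 v(1, 3): B4/F5 TT -> G4/D5 P5 similar
  -> R8 @ bar 5 tick 0 v(0, 2): penult P8 not 3rd/6th
  -> R1 @ bar 6 tick 0 v(1, 3): G4/D5 P5 -> A4/E5 P5 similar
  -> R6 @ bar 6 tick 3 v(0, 2): closes on m3

(0, 0, R5, (0, 2))
(1, 0, R3, (1, 2))
(1, 0, R4, (0, 2))
(1, 0, R4, (0, 3))
(1, 1, R3, (1, 2))
(1, 2, R3, (1, 2))
(1, 3, R3, (1, 2))
(2, 0, R2, (0, 2))
(2, 0, R2, (1, 3))
(2, 0, R3, (1, 2))
(2, 1, R3, (1, 2))
(2, 2, R3, (1, 2))
(2, 3, R3, (1, 2))
(3, 0, R2, (0, 2))
(3, 0, R3, (2, 3))
(3, 0, R4, (0, 1))
(3, 0, R4, (0, 3))
(3, 1, R3, (2, 3))
(3, 2, R3, (2, 3))
(3, 3, R3, (2, 3))
(4, 0, R1, (0, 2))
(4, 0, R7, (1,))
(5, 0, R1, (0, 2))
(5, 0, R2, (1, 3))
(5, 0, R8, (0, 2))
(6, 0, R1, (1, 3))
(6, 3, R6, (0, 2))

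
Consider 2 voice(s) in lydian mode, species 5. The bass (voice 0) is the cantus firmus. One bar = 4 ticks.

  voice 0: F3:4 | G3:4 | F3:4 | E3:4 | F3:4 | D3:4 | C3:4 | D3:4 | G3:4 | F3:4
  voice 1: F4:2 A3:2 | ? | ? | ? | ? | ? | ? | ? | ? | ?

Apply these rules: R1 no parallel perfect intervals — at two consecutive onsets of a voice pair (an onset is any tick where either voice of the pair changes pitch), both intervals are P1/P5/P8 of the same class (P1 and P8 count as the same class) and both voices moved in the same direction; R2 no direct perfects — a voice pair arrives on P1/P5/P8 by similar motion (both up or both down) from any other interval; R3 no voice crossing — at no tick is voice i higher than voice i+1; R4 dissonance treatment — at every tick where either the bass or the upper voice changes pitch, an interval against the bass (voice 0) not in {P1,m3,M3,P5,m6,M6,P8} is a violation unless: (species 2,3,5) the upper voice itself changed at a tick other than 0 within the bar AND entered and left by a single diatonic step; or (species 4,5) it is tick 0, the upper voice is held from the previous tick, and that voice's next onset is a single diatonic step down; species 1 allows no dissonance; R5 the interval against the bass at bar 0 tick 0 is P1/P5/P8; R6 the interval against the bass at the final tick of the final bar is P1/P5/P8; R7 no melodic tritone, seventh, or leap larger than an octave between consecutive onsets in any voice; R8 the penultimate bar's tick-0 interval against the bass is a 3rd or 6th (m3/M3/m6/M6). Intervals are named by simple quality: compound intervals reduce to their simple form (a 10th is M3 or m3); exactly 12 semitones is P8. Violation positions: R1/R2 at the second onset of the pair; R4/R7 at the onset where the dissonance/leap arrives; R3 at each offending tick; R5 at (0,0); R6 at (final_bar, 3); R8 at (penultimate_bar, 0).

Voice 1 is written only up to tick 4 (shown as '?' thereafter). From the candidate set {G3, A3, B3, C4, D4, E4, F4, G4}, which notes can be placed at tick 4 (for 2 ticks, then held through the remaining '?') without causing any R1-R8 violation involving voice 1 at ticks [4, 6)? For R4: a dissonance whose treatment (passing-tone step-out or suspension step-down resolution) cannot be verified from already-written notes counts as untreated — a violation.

{B3, E4, G3}

G3: legal
A3: violates R4
B3: legal
C4: violates R4
D4: violates R2
E4: legal
F4: violates R4
G4: violates R2,R7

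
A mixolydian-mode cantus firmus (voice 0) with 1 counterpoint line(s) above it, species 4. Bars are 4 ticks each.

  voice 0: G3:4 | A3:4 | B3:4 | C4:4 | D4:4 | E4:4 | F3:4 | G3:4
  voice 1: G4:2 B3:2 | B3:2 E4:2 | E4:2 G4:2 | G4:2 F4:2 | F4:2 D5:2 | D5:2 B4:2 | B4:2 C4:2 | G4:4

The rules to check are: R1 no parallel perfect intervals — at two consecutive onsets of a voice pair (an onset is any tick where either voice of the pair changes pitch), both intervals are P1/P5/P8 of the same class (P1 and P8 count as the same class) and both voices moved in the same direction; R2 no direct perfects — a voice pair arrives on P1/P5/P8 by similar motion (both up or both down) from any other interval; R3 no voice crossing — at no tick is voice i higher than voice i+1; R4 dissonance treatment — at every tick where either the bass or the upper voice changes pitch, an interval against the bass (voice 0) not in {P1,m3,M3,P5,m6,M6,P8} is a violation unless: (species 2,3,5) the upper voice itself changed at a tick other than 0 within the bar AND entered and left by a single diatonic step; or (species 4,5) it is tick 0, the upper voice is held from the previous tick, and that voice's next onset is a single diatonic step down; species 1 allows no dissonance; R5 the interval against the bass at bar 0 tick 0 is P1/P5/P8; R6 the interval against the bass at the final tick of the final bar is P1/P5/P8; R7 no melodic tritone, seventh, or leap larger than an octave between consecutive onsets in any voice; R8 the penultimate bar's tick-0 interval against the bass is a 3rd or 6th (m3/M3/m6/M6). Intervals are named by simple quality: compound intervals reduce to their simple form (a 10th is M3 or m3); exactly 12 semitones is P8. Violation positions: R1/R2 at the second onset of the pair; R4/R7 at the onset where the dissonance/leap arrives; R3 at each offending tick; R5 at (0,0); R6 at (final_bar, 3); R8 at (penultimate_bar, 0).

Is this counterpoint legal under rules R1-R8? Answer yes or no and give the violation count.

No (9 violations)

bar 0: v0=G3 v1=G4 (P8)
bar 1: v0=A3 v1=B3 (M2)
bar 2: v0=B3 v1=E4 (P4)
bar 3: v0=C4 v1=G4 (P5)
bar 4: v0=D4 v1=F4 (m3)
bar 5: v0=E4 v1=D5 (m7)
bar 6: v0=F3 v1=B4 (TT)
bar 7: v0=G3 v1=G4 (P8)
  R4 @ bar1.0: A3/B3 M2 untreated
  R4 @ bar2.0: B3/E4 P4 untreated
  R4 @ bar3.2: C4/F4 P4 untreated
  R4 @ bar5.0: E4/D5 m7 untreated
  R4 @ bar6.0: F3/B4 TT untreated
  R7 @ bar6.0: E4->F3 leap 11st
  R8 @ bar6.0: penult TT not 3rd/6th
  R7 @ bar6.2: B4->C4 leap 11st
  R2 @ bar7.0: F3/C4 P5 -> G3/G4 P8 similar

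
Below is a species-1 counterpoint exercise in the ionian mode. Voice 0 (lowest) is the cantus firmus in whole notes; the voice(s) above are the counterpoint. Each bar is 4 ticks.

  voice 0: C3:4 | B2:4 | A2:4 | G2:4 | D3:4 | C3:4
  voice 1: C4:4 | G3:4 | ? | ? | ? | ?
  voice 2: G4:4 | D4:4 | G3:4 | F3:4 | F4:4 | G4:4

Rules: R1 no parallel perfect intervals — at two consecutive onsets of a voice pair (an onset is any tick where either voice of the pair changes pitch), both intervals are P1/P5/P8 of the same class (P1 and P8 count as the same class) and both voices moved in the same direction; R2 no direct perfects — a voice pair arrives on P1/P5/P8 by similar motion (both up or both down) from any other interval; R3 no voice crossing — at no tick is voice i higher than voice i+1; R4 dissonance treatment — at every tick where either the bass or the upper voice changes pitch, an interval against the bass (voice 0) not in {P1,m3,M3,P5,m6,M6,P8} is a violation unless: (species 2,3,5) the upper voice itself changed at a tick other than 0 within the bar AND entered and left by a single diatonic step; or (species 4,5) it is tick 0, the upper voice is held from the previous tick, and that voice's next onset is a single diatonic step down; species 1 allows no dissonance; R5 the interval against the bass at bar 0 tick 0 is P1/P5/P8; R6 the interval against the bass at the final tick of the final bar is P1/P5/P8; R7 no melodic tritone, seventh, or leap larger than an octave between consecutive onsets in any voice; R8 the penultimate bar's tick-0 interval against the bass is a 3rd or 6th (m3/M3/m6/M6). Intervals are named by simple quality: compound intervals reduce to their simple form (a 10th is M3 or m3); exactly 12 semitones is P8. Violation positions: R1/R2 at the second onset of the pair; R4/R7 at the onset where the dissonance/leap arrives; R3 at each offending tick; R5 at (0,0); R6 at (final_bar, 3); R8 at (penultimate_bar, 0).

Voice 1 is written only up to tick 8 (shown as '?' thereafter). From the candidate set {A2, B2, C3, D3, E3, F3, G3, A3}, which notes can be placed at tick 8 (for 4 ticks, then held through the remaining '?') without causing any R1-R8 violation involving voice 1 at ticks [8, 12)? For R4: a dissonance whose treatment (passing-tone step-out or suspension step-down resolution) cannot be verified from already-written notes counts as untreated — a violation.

{F3}

A2: violates R2,R7
B2: violates R4
C3: violates R1
D3: violates R4
E3: violates R2
F3: legal
G3: violates R4
A3: violates R3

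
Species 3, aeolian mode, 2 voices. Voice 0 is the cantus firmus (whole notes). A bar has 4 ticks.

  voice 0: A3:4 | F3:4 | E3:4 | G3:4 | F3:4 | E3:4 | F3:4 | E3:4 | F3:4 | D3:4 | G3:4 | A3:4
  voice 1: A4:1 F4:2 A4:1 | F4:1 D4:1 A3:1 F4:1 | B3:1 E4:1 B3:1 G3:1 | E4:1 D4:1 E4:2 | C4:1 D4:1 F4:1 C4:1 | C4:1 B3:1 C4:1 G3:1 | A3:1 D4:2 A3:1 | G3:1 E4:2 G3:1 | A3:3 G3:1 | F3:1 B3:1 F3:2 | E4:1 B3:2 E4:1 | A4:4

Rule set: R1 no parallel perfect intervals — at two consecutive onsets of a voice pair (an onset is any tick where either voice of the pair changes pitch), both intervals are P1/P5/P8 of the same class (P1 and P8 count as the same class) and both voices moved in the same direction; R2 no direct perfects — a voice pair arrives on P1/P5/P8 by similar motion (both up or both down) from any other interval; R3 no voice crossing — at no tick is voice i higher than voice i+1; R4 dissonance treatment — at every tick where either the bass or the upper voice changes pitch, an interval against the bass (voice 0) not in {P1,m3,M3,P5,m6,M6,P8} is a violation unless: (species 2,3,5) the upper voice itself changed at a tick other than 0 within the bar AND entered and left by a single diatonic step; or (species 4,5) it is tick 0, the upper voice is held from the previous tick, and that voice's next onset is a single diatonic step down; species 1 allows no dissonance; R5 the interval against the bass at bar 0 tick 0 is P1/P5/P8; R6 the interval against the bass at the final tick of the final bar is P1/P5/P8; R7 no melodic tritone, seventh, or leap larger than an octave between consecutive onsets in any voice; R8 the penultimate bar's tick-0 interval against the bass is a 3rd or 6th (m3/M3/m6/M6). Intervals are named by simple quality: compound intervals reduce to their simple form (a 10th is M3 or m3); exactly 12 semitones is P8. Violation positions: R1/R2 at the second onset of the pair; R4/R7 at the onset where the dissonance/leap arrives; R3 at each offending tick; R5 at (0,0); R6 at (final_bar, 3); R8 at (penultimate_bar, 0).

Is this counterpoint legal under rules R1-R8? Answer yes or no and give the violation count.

No (8 violations)

bar 0: v0=A3 v1=A4 (P8)
bar 1: v0=F3 v1=F4 (P8)
bar 2: v0=E3 v1=B3 (P5)
bar 3: v0=G3 v1=E4 (M6)
bar 4: v0=F3 v1=C4 (P5)
bar 5: v0=E3 v1=C4 (m6)
bar 6: v0=F3 v1=A3 (M3)
bar 7: v0=E3 v1=G3 (m3)
bar 8: v0=F3 v1=A3 (M3)
bar 9: v0=D3 v1=F3 (m3)
bar 10: v0=G3 v1=E4 (M6)
bar 11: v0=A3 v1=A4 (P8)
  R1 @ bar1.0: A3/A4 P8 -> F3/F4 P8 similar
  R2 @ bar2.0: F3/F4 P8 -> E3/B3 P5 similar
  R7 @ bar2.0: F4->B3 leap 6st
  R2 @ bar4.0: G3/E4 M6 -> F3/C4 P5 similar
  R7 @ bar9.1: F3->B3 leap 6st
  R7 @ bar9.2: B3->F3 leap 6st
  R7 @ bar10.0: F3->E4 leap 11st
  R2 @ bar11.0: G3/E4 M6 -> A3/A4 P8 similar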